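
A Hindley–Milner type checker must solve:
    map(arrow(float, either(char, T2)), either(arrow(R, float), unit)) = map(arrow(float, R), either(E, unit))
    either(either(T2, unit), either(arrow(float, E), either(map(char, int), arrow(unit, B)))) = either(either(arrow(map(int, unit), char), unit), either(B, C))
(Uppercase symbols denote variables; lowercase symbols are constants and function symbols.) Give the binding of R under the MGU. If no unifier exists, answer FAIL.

Decompose map/2: arrow(float, either(char, T2)) = arrow(float, R),  either(arrow(R, float), unit) = either(E, unit).
Decompose arrow/2: float = float,  either(char, T2) = R.
Delete trivial equation float = float.
Bind R := either(char, T2); substituting into the one remaining equation that mentions R gives: either(arrow(either(char, T2), float), unit) = either(E, unit).
Decompose either/2: arrow(either(char, T2), float) = E,  unit = unit.
Bind E := arrow(either(char, T2), float); substituting into the one remaining equation that mentions E gives: either(either(T2, unit), either(arrow(float, arrow(either(char, T2), float)), either(map(char, int), arrow(unit, B)))) = either(either(arrow(map(int, unit), char), unit), either(B, C)).
Delete trivial equation unit = unit.
Decompose either/2: either(T2, unit) = either(arrow(map(int, unit), char), unit),  either(arrow(float, arrow(either(char, T2), float)), either(map(char, int), arrow(unit, B))) = either(B, C).
Decompose either/2: T2 = arrow(map(int, unit), char),  unit = unit.
Bind T2 := arrow(map(int, unit), char); substituting into the one remaining equation that mentions T2 gives: either(arrow(float, arrow(either(char, arrow(map(int, unit), char)), float)), either(map(char, int), arrow(unit, B))) = either(B, C). Substituting into the earlier bindings gives R := either(char, arrow(map(int, unit), char)), E := arrow(either(char, arrow(map(int, unit), char)), float).
Delete trivial equation unit = unit.
Decompose either/2: arrow(float, arrow(either(char, arrow(map(int, unit), char)), float)) = B,  either(map(char, int), arrow(unit, B)) = C.
Bind B := arrow(float, arrow(either(char, arrow(map(int, unit), char)), float)); substituting into the remaining equation gives: either(map(char, int), arrow(unit, arrow(float, arrow(either(char, arrow(map(int, unit), char)), float)))) = C.
Bind C := either(map(char, int), arrow(unit, arrow(float, arrow(either(char, arrow(map(int, unit), char)), float)))).
MGU = { R ↦ either(char, arrow(map(int, unit), char)), E ↦ arrow(either(char, arrow(map(int, unit), char)), float), T2 ↦ arrow(map(int, unit), char), B ↦ arrow(float, arrow(either(char, arrow(map(int, unit), char)), float)), C ↦ either(map(char, int), arrow(unit, arrow(float, arrow(either(char, arrow(map(int, unit), char)), float)))) }, so R ↦ either(char, arrow(map(int, unit), char)).

either(char, arrow(map(int, unit), char))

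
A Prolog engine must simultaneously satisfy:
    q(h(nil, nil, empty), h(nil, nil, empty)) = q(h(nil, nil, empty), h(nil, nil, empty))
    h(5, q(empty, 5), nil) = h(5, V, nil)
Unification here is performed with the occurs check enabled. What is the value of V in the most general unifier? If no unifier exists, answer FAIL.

Delete trivial equation q(h(nil, nil, empty), h(nil, nil, empty)) = q(h(nil, nil, empty), h(nil, nil, empty)).
Decompose h/3: 5 = 5,  q(empty, 5) = V,  nil = nil.
Delete trivial equation 5 = 5.
Bind V := q(empty, 5); no other remaining equation mentions V.
Delete trivial equation nil = nil.
MGU = { V = q(empty, 5) }, so V = q(empty, 5).

q(empty, 5)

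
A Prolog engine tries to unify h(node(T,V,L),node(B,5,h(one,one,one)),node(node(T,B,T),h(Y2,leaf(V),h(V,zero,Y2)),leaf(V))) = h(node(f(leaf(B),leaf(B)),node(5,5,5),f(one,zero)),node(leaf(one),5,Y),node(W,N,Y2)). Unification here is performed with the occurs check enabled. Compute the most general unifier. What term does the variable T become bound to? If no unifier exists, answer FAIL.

f(leaf(leaf(one)),leaf(leaf(one)))

Decompose h/3: node(T,V,L) = node(f(leaf(B),leaf(B)),node(5,5,5),f(one,zero)),  node(B,5,h(one,one,one)) = node(leaf(one),5,Y),  node(node(T,B,T),h(Y2,leaf(V),h(V,zero,Y2)),leaf(V)) = node(W,N,Y2).
Decompose node/3: T = f(leaf(B),leaf(B)),  V = node(5,5,5),  L = f(one,zero).
Bind T := f(leaf(B),leaf(B)); substituting into the one remaining equation that mentions T gives: node(node(f(leaf(B),leaf(B)),B,f(leaf(B),leaf(B))),h(Y2,leaf(V),h(V,zero,Y2)),leaf(V)) = node(W,N,Y2).
Bind V := node(5,5,5); substituting into the one remaining equation that mentions V gives: node(node(f(leaf(B),leaf(B)),B,f(leaf(B),leaf(B))),h(Y2,leaf(node(5,5,5)),h(node(5,5,5),zero,Y2)),leaf(node(5,5,5))) = node(W,N,Y2).
Bind L := f(one,zero); no other remaining equation mentions L.
Decompose node/3: B = leaf(one),  5 = 5,  h(one,one,one) = Y.
Bind B := leaf(one); substituting into the one remaining equation that mentions B gives: node(node(f(leaf(leaf(one)),leaf(leaf(one))),leaf(one),f(leaf(leaf(one)),leaf(leaf(one)))),h(Y2,leaf(node(5,5,5)),h(node(5,5,5),zero,Y2)),leaf(node(5,5,5))) = node(W,N,Y2). Substituting into the earlier binding gives T := f(leaf(leaf(one)),leaf(leaf(one))).
Delete trivial equation 5 = 5.
Bind Y := h(one,one,one); no other remaining equation mentions Y.
Decompose node/3: node(f(leaf(leaf(one)),leaf(leaf(one))),leaf(one),f(leaf(leaf(one)),leaf(leaf(one)))) = W,  h(Y2,leaf(node(5,5,5)),h(node(5,5,5),zero,Y2)) = N,  leaf(node(5,5,5)) = Y2.
Bind W := node(f(leaf(leaf(one)),leaf(leaf(one))),leaf(one),f(leaf(leaf(one)),leaf(leaf(one)))); no other remaining equation mentions W.
Bind N := h(Y2,leaf(node(5,5,5)),h(node(5,5,5),zero,Y2)); no other remaining equation mentions N.
Bind Y2 := leaf(node(5,5,5)). Substituting into the earlier binding gives N := h(leaf(node(5,5,5)),leaf(node(5,5,5)),h(node(5,5,5),zero,leaf(node(5,5,5)))).
MGU = { T ↦ f(leaf(leaf(one)),leaf(leaf(one))), V ↦ node(5,5,5), L ↦ f(one,zero), B ↦ leaf(one), Y ↦ h(one,one,one), W ↦ node(f(leaf(leaf(one)),leaf(leaf(one))),leaf(one),f(leaf(leaf(one)),leaf(leaf(one)))), N ↦ h(leaf(node(5,5,5)),leaf(node(5,5,5)),h(node(5,5,5),zero,leaf(node(5,5,5)))), Y2 ↦ leaf(node(5,5,5)) }, so T ↦ f(leaf(leaf(one)),leaf(leaf(one))).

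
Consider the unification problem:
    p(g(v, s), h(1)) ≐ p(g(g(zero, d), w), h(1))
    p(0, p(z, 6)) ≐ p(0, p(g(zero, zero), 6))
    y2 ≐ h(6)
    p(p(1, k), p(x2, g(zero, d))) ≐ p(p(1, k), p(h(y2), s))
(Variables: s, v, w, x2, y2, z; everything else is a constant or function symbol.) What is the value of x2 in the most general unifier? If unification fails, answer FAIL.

Decompose p/2: g(v, s) ≐ g(g(zero, d), w),  h(1) ≐ h(1).
Decompose g/2: v ≐ g(zero, d),  s ≐ w.
Bind v := g(zero, d); no other remaining equation mentions v.
Bind s := w; substituting into the one remaining equation that mentions s gives: p(p(1, k), p(x2, g(zero, d))) ≐ p(p(1, k), p(h(y2), w)).
Delete trivial equation h(1) ≐ h(1).
Decompose p/2: 0 ≐ 0,  p(z, 6) ≐ p(g(zero, zero), 6).
Delete trivial equation 0 ≐ 0.
Decompose p/2: z ≐ g(zero, zero),  6 ≐ 6.
Bind z := g(zero, zero); no other remaining equation mentions z.
Delete trivial equation 6 ≐ 6.
Bind y2 := h(6); substituting into the remaining equation gives: p(p(1, k), p(x2, g(zero, d))) ≐ p(p(1, k), p(h(h(6)), w)).
Decompose p/2: p(1, k) ≐ p(1, k),  p(x2, g(zero, d)) ≐ p(h(h(6)), w).
Delete trivial equation p(1, k) ≐ p(1, k).
Decompose p/2: x2 ≐ h(h(6)),  g(zero, d) ≐ w.
Bind x2 := h(h(6)); no other remaining equation mentions x2.
Bind w := g(zero, d). Substituting into the earlier binding gives s := g(zero, d).
MGU = { v := g(zero, d), s := g(zero, d), z := g(zero, zero), y2 := h(6), x2 := h(h(6)), w := g(zero, d) }, so x2 := h(h(6)).

h(h(6))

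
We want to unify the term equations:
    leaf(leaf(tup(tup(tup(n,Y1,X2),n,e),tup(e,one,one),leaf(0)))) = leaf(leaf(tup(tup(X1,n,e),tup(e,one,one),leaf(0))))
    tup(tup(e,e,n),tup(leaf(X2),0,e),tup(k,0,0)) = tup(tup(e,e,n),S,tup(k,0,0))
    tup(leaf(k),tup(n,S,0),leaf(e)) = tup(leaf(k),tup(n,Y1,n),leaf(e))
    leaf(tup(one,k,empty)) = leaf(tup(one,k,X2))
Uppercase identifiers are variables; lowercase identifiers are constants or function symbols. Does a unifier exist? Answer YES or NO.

NO

Decompose leaf/1: leaf(tup(tup(tup(n,Y1,X2),n,e),tup(e,one,one),leaf(0))) = leaf(tup(tup(X1,n,e),tup(e,one,one),leaf(0))).
Decompose leaf/1: tup(tup(tup(n,Y1,X2),n,e),tup(e,one,one),leaf(0)) = tup(tup(X1,n,e),tup(e,one,one),leaf(0)).
Decompose tup/3: tup(tup(n,Y1,X2),n,e) = tup(X1,n,e),  tup(e,one,one) = tup(e,one,one),  leaf(0) = leaf(0).
Decompose tup/3: tup(n,Y1,X2) = X1,  n = n,  e = e.
Bind X1 := tup(n,Y1,X2); no other remaining equation mentions X1.
Delete trivial equation n = n.
Delete trivial equation e = e.
Delete trivial equation tup(e,one,one) = tup(e,one,one).
Delete trivial equation leaf(0) = leaf(0).
Decompose tup/3: tup(e,e,n) = tup(e,e,n),  tup(leaf(X2),0,e) = S,  tup(k,0,0) = tup(k,0,0).
Delete trivial equation tup(e,e,n) = tup(e,e,n).
Bind S := tup(leaf(X2),0,e); substituting into the one remaining equation that mentions S gives: tup(leaf(k),tup(n,tup(leaf(X2),0,e),0),leaf(e)) = tup(leaf(k),tup(n,Y1,n),leaf(e)).
Delete trivial equation tup(k,0,0) = tup(k,0,0).
Decompose tup/3: leaf(k) = leaf(k),  tup(n,tup(leaf(X2),0,e),0) = tup(n,Y1,n),  leaf(e) = leaf(e).
Delete trivial equation leaf(k) = leaf(k).
Decompose tup/3: n = n,  tup(leaf(X2),0,e) = Y1,  0 = n.
Delete trivial equation n = n.
Bind Y1 := tup(leaf(X2),0,e); no other remaining equation mentions Y1. Substituting into the earlier binding gives X1 := tup(n,tup(leaf(X2),0,e),X2).
Clash: constants 0 and n differ; no unifier exists.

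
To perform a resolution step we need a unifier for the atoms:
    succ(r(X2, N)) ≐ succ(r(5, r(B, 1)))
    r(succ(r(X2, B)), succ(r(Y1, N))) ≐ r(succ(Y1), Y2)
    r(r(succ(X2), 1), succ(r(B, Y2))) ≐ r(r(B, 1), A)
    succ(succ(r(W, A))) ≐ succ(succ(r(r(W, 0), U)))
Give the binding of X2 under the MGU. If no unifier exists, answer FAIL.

Decompose succ/1: r(X2, N) ≐ r(5, r(B, 1)).
Decompose r/2: X2 ≐ 5,  N ≐ r(B, 1).
Bind X2 := 5; substituting into the 2 remaining equations that mention X2 gives: r(succ(r(5, B)), succ(r(Y1, N))) ≐ r(succ(Y1), Y2),  r(r(succ(5), 1), succ(r(B, Y2))) ≐ r(r(B, 1), A).
Bind N := r(B, 1); substituting into the one remaining equation that mentions N gives: r(succ(r(5, B)), succ(r(Y1, r(B, 1)))) ≐ r(succ(Y1), Y2).
Decompose r/2: succ(r(5, B)) ≐ succ(Y1),  succ(r(Y1, r(B, 1))) ≐ Y2.
Decompose succ/1: r(5, B) ≐ Y1.
Bind Y1 := r(5, B); substituting into the one remaining equation that mentions Y1 gives: succ(r(r(5, B), r(B, 1))) ≐ Y2.
Bind Y2 := succ(r(r(5, B), r(B, 1))); substituting into the one remaining equation that mentions Y2 gives: r(r(succ(5), 1), succ(r(B, succ(r(r(5, B), r(B, 1)))))) ≐ r(r(B, 1), A).
Decompose r/2: r(succ(5), 1) ≐ r(B, 1),  succ(r(B, succ(r(r(5, B), r(B, 1))))) ≐ A.
Decompose r/2: succ(5) ≐ B,  1 ≐ 1.
Bind B := succ(5); substituting into the one remaining equation that mentions B gives: succ(r(succ(5), succ(r(r(5, succ(5)), r(succ(5), 1))))) ≐ A. Substituting into the earlier bindings gives N := r(succ(5), 1), Y1 := r(5, succ(5)), Y2 := succ(r(r(5, succ(5)), r(succ(5), 1))).
Delete trivial equation 1 ≐ 1.
Bind A := succ(r(succ(5), succ(r(r(5, succ(5)), r(succ(5), 1))))); substituting into the remaining equation gives: succ(succ(r(W, succ(r(succ(5), succ(r(r(5, succ(5)), r(succ(5), 1)))))))) ≐ succ(succ(r(r(W, 0), U))).
Decompose succ/1: succ(r(W, succ(r(succ(5), succ(r(r(5, succ(5)), r(succ(5), 1))))))) ≐ succ(r(r(W, 0), U)).
Decompose succ/1: r(W, succ(r(succ(5), succ(r(r(5, succ(5)), r(succ(5), 1)))))) ≐ r(r(W, 0), U).
Decompose r/2: W ≐ r(W, 0),  succ(r(succ(5), succ(r(r(5, succ(5)), r(succ(5), 1))))) ≐ U.
Occurs check fails: W occurs in r(W, 0); the equation W ≐ r(W, 0) has no finite solution.

FAIL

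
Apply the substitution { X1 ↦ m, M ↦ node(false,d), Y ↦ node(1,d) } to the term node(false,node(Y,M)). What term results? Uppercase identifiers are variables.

Replace each occurrence of M with node(false,d).
Replace each occurrence of Y with node(1,d).
Result: node(false,node(node(1,d),node(false,d))).

node(false,node(node(1,d),node(false,d)))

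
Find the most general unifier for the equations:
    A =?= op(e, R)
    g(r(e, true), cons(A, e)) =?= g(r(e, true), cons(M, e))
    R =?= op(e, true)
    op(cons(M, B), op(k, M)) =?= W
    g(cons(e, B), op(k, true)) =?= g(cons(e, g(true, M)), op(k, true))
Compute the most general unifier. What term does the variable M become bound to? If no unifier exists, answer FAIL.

Bind A := op(e, R); substituting into the one remaining equation that mentions A gives: g(r(e, true), cons(op(e, R), e)) =?= g(r(e, true), cons(M, e)).
Decompose g/2: r(e, true) =?= r(e, true),  cons(op(e, R), e) =?= cons(M, e).
Delete trivial equation r(e, true) =?= r(e, true).
Decompose cons/2: op(e, R) =?= M,  e =?= e.
Bind M := op(e, R); substituting into the 2 remaining equations that mention M gives: op(cons(op(e, R), B), op(k, op(e, R))) =?= W,  g(cons(e, B), op(k, true)) =?= g(cons(e, g(true, op(e, R))), op(k, true)).
Delete trivial equation e =?= e.
Bind R := op(e, true); substituting into the remaining equations gives: op(cons(op(e, op(e, true)), B), op(k, op(e, op(e, true)))) =?= W,  g(cons(e, B), op(k, true)) =?= g(cons(e, g(true, op(e, op(e, true)))), op(k, true)). Substituting into the earlier bindings gives A := op(e, op(e, true)), M := op(e, op(e, true)).
Bind W := op(cons(op(e, op(e, true)), B), op(k, op(e, op(e, true)))); no other remaining equation mentions W.
Decompose g/2: cons(e, B) =?= cons(e, g(true, op(e, op(e, true)))),  op(k, true) =?= op(k, true).
Decompose cons/2: e =?= e,  B =?= g(true, op(e, op(e, true))).
Delete trivial equation e =?= e.
Bind B := g(true, op(e, op(e, true))); no other remaining equation mentions B. Substituting into the earlier binding gives W := op(cons(op(e, op(e, true)), g(true, op(e, op(e, true)))), op(k, op(e, op(e, true)))).
Delete trivial equation op(k, true) =?= op(k, true).
MGU = { A := op(e, op(e, true)), M := op(e, op(e, true)), R := op(e, true), W := op(cons(op(e, op(e, true)), g(true, op(e, op(e, true)))), op(k, op(e, op(e, true)))), B := g(true, op(e, op(e, true))) }, so M := op(e, op(e, true)).

op(e, op(e, true))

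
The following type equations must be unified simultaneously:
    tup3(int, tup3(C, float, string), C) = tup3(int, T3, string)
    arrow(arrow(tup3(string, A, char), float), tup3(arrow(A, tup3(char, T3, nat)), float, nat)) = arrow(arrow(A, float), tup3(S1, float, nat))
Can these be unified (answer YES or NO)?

NO

Decompose tup3/3: int = int,  tup3(C, float, string) = T3,  C = string.
Delete trivial equation int = int.
Bind T3 := tup3(C, float, string); substituting into the one remaining equation that mentions T3 gives: arrow(arrow(tup3(string, A, char), float), tup3(arrow(A, tup3(char, tup3(C, float, string), nat)), float, nat)) = arrow(arrow(A, float), tup3(S1, float, nat)).
Bind C := string; substituting into the remaining equation gives: arrow(arrow(tup3(string, A, char), float), tup3(arrow(A, tup3(char, tup3(string, float, string), nat)), float, nat)) = arrow(arrow(A, float), tup3(S1, float, nat)). Substituting into the earlier binding gives T3 := tup3(string, float, string).
Decompose arrow/2: arrow(tup3(string, A, char), float) = arrow(A, float),  tup3(arrow(A, tup3(char, tup3(string, float, string), nat)), float, nat) = tup3(S1, float, nat).
Decompose arrow/2: tup3(string, A, char) = A,  float = float.
Occurs check fails: A occurs in tup3(string, A, char); the equation A = tup3(string, A, char) has no finite solution.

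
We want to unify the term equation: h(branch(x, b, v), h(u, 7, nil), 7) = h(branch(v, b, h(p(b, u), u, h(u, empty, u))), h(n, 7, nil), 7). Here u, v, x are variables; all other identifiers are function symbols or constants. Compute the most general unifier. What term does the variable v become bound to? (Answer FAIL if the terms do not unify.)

h(p(b, n), n, h(n, empty, n))

Decompose h/3: branch(x, b, v) = branch(v, b, h(p(b, u), u, h(u, empty, u))),  h(u, 7, nil) = h(n, 7, nil),  7 = 7.
Decompose branch/3: x = v,  b = b,  v = h(p(b, u), u, h(u, empty, u)).
Bind x := v; no other remaining equation mentions x.
Delete trivial equation b = b.
Bind v := h(p(b, u), u, h(u, empty, u)); no other remaining equation mentions v. Substituting into the earlier binding gives x := h(p(b, u), u, h(u, empty, u)).
Decompose h/3: u = n,  7 = 7,  nil = nil.
Bind u := n; no other remaining equation mentions u. Substituting into the earlier bindings gives x := h(p(b, n), n, h(n, empty, n)), v := h(p(b, n), n, h(n, empty, n)).
Delete trivial equation 7 = 7.
Delete trivial equation nil = nil.
Delete trivial equation 7 = 7.
MGU = { x := h(p(b, n), n, h(n, empty, n)), v := h(p(b, n), n, h(n, empty, n)), u := n }, so v := h(p(b, n), n, h(n, empty, n)).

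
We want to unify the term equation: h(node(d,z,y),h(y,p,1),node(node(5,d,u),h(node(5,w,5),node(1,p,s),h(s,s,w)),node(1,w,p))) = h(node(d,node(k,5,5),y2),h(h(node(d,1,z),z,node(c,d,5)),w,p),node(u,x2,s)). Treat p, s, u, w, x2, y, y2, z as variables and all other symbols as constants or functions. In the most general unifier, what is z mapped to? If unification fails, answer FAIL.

FAIL

Decompose h/3: node(d,z,y) = node(d,node(k,5,5),y2),  h(y,p,1) = h(h(node(d,1,z),z,node(c,d,5)),w,p),  node(node(5,d,u),h(node(5,w,5),node(1,p,s),h(s,s,w)),node(1,w,p)) = node(u,x2,s).
Decompose node/3: d = d,  z = node(k,5,5),  y = y2.
Delete trivial equation d = d.
Bind z := node(k,5,5); substituting into the one remaining equation that mentions z gives: h(y,p,1) = h(h(node(d,1,node(k,5,5)),node(k,5,5),node(c,d,5)),w,p).
Bind y := y2; substituting into the one remaining equation that mentions y gives: h(y2,p,1) = h(h(node(d,1,node(k,5,5)),node(k,5,5),node(c,d,5)),w,p).
Decompose h/3: y2 = h(node(d,1,node(k,5,5)),node(k,5,5),node(c,d,5)),  p = w,  1 = p.
Bind y2 := h(node(d,1,node(k,5,5)),node(k,5,5),node(c,d,5)); no other remaining equation mentions y2. Substituting into the earlier binding gives y := h(node(d,1,node(k,5,5)),node(k,5,5),node(c,d,5)).
Bind p := w; substituting into the remaining equations gives: 1 = w,  node(node(5,d,u),h(node(5,w,5),node(1,w,s),h(s,s,w)),node(1,w,w)) = node(u,x2,s).
Bind w := 1; substituting into the remaining equation gives: node(node(5,d,u),h(node(5,1,5),node(1,1,s),h(s,s,1)),node(1,1,1)) = node(u,x2,s). Substituting into the earlier binding gives p := 1.
Decompose node/3: node(5,d,u) = u,  h(node(5,1,5),node(1,1,s),h(s,s,1)) = x2,  node(1,1,1) = s.
Occurs check fails: u occurs in node(5,d,u); the equation u = node(5,d,u) has no finite solution.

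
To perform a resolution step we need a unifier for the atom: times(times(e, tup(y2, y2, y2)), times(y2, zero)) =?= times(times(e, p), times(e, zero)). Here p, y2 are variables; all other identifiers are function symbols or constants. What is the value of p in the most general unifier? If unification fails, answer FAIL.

tup(e, e, e)

Decompose times/2: times(e, tup(y2, y2, y2)) =?= times(e, p),  times(y2, zero) =?= times(e, zero).
Decompose times/2: e =?= e,  tup(y2, y2, y2) =?= p.
Delete trivial equation e =?= e.
Bind p := tup(y2, y2, y2); no other remaining equation mentions p.
Decompose times/2: y2 =?= e,  zero =?= zero.
Bind y2 := e; no other remaining equation mentions y2. Substituting into the earlier binding gives p := tup(e, e, e).
Delete trivial equation zero =?= zero.
MGU = { p ↦ tup(e, e, e), y2 ↦ e }, so p ↦ tup(e, e, e).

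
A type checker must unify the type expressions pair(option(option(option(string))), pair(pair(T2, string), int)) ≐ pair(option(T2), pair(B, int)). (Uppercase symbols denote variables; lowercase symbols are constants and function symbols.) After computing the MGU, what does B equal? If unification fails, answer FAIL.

Decompose pair/2: option(option(option(string))) ≐ option(T2),  pair(pair(T2, string), int) ≐ pair(B, int).
Decompose option/1: option(option(string)) ≐ T2.
Bind T2 := option(option(string)); substituting into the remaining equation gives: pair(pair(option(option(string)), string), int) ≐ pair(B, int).
Decompose pair/2: pair(option(option(string)), string) ≐ B,  int ≐ int.
Bind B := pair(option(option(string)), string); no other remaining equation mentions B.
Delete trivial equation int ≐ int.
MGU = { T2 -> option(option(string)), B -> pair(option(option(string)), string) }, so B -> pair(option(option(string)), string).

pair(option(option(string)), string)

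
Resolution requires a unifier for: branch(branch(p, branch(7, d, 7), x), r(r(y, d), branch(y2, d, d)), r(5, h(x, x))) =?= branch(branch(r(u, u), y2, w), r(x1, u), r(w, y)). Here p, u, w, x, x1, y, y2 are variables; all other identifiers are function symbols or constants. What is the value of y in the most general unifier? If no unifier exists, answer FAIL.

Decompose branch/3: branch(p, branch(7, d, 7), x) =?= branch(r(u, u), y2, w),  r(r(y, d), branch(y2, d, d)) =?= r(x1, u),  r(5, h(x, x)) =?= r(w, y).
Decompose branch/3: p =?= r(u, u),  branch(7, d, 7) =?= y2,  x =?= w.
Bind p := r(u, u); no other remaining equation mentions p.
Bind y2 := branch(7, d, 7); substituting into the one remaining equation that mentions y2 gives: r(r(y, d), branch(branch(7, d, 7), d, d)) =?= r(x1, u).
Bind x := w; substituting into the one remaining equation that mentions x gives: r(5, h(w, w)) =?= r(w, y).
Decompose r/2: r(y, d) =?= x1,  branch(branch(7, d, 7), d, d) =?= u.
Bind x1 := r(y, d); no other remaining equation mentions x1.
Bind u := branch(branch(7, d, 7), d, d); no other remaining equation mentions u. Substituting into the earlier binding gives p := r(branch(branch(7, d, 7), d, d), branch(branch(7, d, 7), d, d)).
Decompose r/2: 5 =?= w,  h(w, w) =?= y.
Bind w := 5; substituting into the remaining equation gives: h(5, 5) =?= y. Substituting into the earlier binding gives x := 5.
Bind y := h(5, 5). Substituting into the earlier binding gives x1 := r(h(5, 5), d).
MGU = { p ↦ r(branch(branch(7, d, 7), d, d), branch(branch(7, d, 7), d, d)), y2 ↦ branch(7, d, 7), x ↦ 5, x1 ↦ r(h(5, 5), d), u ↦ branch(branch(7, d, 7), d, d), w ↦ 5, y ↦ h(5, 5) }, so y ↦ h(5, 5).

h(5, 5)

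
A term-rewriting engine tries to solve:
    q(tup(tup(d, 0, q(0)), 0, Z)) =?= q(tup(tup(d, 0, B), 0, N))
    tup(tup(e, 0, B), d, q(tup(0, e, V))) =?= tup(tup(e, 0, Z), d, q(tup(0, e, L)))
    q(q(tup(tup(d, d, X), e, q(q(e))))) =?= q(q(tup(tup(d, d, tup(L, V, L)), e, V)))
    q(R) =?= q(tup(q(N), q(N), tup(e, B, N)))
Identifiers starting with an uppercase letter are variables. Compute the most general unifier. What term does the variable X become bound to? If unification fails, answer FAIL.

Decompose q/1: tup(tup(d, 0, q(0)), 0, Z) =?= tup(tup(d, 0, B), 0, N).
Decompose tup/3: tup(d, 0, q(0)) =?= tup(d, 0, B),  0 =?= 0,  Z =?= N.
Decompose tup/3: d =?= d,  0 =?= 0,  q(0) =?= B.
Delete trivial equation d =?= d.
Delete trivial equation 0 =?= 0.
Bind B := q(0); substituting into the 2 remaining equations that mention B gives: tup(tup(e, 0, q(0)), d, q(tup(0, e, V))) =?= tup(tup(e, 0, Z), d, q(tup(0, e, L))),  q(R) =?= q(tup(q(N), q(N), tup(e, q(0), N))).
Delete trivial equation 0 =?= 0.
Bind Z := N; substituting into the one remaining equation that mentions Z gives: tup(tup(e, 0, q(0)), d, q(tup(0, e, V))) =?= tup(tup(e, 0, N), d, q(tup(0, e, L))).
Decompose tup/3: tup(e, 0, q(0)) =?= tup(e, 0, N),  d =?= d,  q(tup(0, e, V)) =?= q(tup(0, e, L)).
Decompose tup/3: e =?= e,  0 =?= 0,  q(0) =?= N.
Delete trivial equation e =?= e.
Delete trivial equation 0 =?= 0.
Bind N := q(0); substituting into the one remaining equation that mentions N gives: q(R) =?= q(tup(q(q(0)), q(q(0)), tup(e, q(0), q(0)))). Substituting into the earlier binding gives Z := q(0).
Delete trivial equation d =?= d.
Decompose q/1: tup(0, e, V) =?= tup(0, e, L).
Decompose tup/3: 0 =?= 0,  e =?= e,  V =?= L.
Delete trivial equation 0 =?= 0.
Delete trivial equation e =?= e.
Bind V := L; substituting into the one remaining equation that mentions V gives: q(q(tup(tup(d, d, X), e, q(q(e))))) =?= q(q(tup(tup(d, d, tup(L, L, L)), e, L))).
Decompose q/1: q(tup(tup(d, d, X), e, q(q(e)))) =?= q(tup(tup(d, d, tup(L, L, L)), e, L)).
Decompose q/1: tup(tup(d, d, X), e, q(q(e))) =?= tup(tup(d, d, tup(L, L, L)), e, L).
Decompose tup/3: tup(d, d, X) =?= tup(d, d, tup(L, L, L)),  e =?= e,  q(q(e)) =?= L.
Decompose tup/3: d =?= d,  d =?= d,  X =?= tup(L, L, L).
Delete trivial equation d =?= d.
Delete trivial equation d =?= d.
Bind X := tup(L, L, L); no other remaining equation mentions X.
Delete trivial equation e =?= e.
Bind L := q(q(e)); no other remaining equation mentions L. Substituting into the earlier bindings gives V := q(q(e)), X := tup(q(q(e)), q(q(e)), q(q(e))).
Decompose q/1: R =?= tup(q(q(0)), q(q(0)), tup(e, q(0), q(0))).
Bind R := tup(q(q(0)), q(q(0)), tup(e, q(0), q(0))).
MGU = { B := q(0), Z := q(0), N := q(0), V := q(q(e)), X := tup(q(q(e)), q(q(e)), q(q(e))), L := q(q(e)), R := tup(q(q(0)), q(q(0)), tup(e, q(0), q(0))) }, so X := tup(q(q(e)), q(q(e)), q(q(e))).

tup(q(q(e)), q(q(e)), q(q(e)))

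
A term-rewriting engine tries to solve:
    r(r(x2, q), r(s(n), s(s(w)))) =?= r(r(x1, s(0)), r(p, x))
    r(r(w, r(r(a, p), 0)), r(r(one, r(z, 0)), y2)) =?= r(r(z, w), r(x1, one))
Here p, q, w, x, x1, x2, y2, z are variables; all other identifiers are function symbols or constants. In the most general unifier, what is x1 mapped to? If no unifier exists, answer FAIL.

r(one, r(r(r(a, s(n)), 0), 0))

Decompose r/2: r(x2, q) =?= r(x1, s(0)),  r(s(n), s(s(w))) =?= r(p, x).
Decompose r/2: x2 =?= x1,  q =?= s(0).
Bind x2 := x1; no other remaining equation mentions x2.
Bind q := s(0); no other remaining equation mentions q.
Decompose r/2: s(n) =?= p,  s(s(w)) =?= x.
Bind p := s(n); substituting into the one remaining equation that mentions p gives: r(r(w, r(r(a, s(n)), 0)), r(r(one, r(z, 0)), y2)) =?= r(r(z, w), r(x1, one)).
Bind x := s(s(w)); no other remaining equation mentions x.
Decompose r/2: r(w, r(r(a, s(n)), 0)) =?= r(z, w),  r(r(one, r(z, 0)), y2) =?= r(x1, one).
Decompose r/2: w =?= z,  r(r(a, s(n)), 0) =?= w.
Bind w := z; substituting into the one remaining equation that mentions w gives: r(r(a, s(n)), 0) =?= z. Substituting into the earlier binding gives x := s(s(z)).
Bind z := r(r(a, s(n)), 0); substituting into the remaining equation gives: r(r(one, r(r(r(a, s(n)), 0), 0)), y2) =?= r(x1, one). Substituting into the earlier bindings gives x := s(s(r(r(a, s(n)), 0))), w := r(r(a, s(n)), 0).
Decompose r/2: r(one, r(r(r(a, s(n)), 0), 0)) =?= x1,  y2 =?= one.
Bind x1 := r(one, r(r(r(a, s(n)), 0), 0)); no other remaining equation mentions x1. Substituting into the earlier binding gives x2 := r(one, r(r(r(a, s(n)), 0), 0)).
Bind y2 := one.
MGU = { x2 -> r(one, r(r(r(a, s(n)), 0), 0)), q -> s(0), p -> s(n), x -> s(s(r(r(a, s(n)), 0))), w -> r(r(a, s(n)), 0), z -> r(r(a, s(n)), 0), x1 -> r(one, r(r(r(a, s(n)), 0), 0)), y2 -> one }, so x1 -> r(one, r(r(r(a, s(n)), 0), 0)).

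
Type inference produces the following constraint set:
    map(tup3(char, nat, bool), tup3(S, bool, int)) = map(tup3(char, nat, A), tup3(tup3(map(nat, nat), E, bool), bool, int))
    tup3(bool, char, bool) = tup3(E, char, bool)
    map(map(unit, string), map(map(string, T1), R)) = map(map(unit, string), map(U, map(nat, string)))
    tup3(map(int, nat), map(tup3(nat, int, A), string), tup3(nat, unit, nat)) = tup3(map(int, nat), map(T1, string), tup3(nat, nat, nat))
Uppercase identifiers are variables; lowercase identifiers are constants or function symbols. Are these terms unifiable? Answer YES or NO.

NO

Decompose map/2: tup3(char, nat, bool) = tup3(char, nat, A),  tup3(S, bool, int) = tup3(tup3(map(nat, nat), E, bool), bool, int).
Decompose tup3/3: char = char,  nat = nat,  bool = A.
Delete trivial equation char = char.
Delete trivial equation nat = nat.
Bind A := bool; substituting into the one remaining equation that mentions A gives: tup3(map(int, nat), map(tup3(nat, int, bool), string), tup3(nat, unit, nat)) = tup3(map(int, nat), map(T1, string), tup3(nat, nat, nat)).
Decompose tup3/3: S = tup3(map(nat, nat), E, bool),  bool = bool,  int = int.
Bind S := tup3(map(nat, nat), E, bool); no other remaining equation mentions S.
Delete trivial equation bool = bool.
Delete trivial equation int = int.
Decompose tup3/3: bool = E,  char = char,  bool = bool.
Bind E := bool; no other remaining equation mentions E. Substituting into the earlier binding gives S := tup3(map(nat, nat), bool, bool).
Delete trivial equation char = char.
Delete trivial equation bool = bool.
Decompose map/2: map(unit, string) = map(unit, string),  map(map(string, T1), R) = map(U, map(nat, string)).
Delete trivial equation map(unit, string) = map(unit, string).
Decompose map/2: map(string, T1) = U,  R = map(nat, string).
Bind U := map(string, T1); no other remaining equation mentions U.
Bind R := map(nat, string); no other remaining equation mentions R.
Decompose tup3/3: map(int, nat) = map(int, nat),  map(tup3(nat, int, bool), string) = map(T1, string),  tup3(nat, unit, nat) = tup3(nat, nat, nat).
Delete trivial equation map(int, nat) = map(int, nat).
Decompose map/2: tup3(nat, int, bool) = T1,  string = string.
Bind T1 := tup3(nat, int, bool); no other remaining equation mentions T1. Substituting into the earlier binding gives U := map(string, tup3(nat, int, bool)).
Delete trivial equation string = string.
Decompose tup3/3: nat = nat,  unit = nat,  nat = nat.
Delete trivial equation nat = nat.
Clash: constants unit and nat differ; no unifier exists.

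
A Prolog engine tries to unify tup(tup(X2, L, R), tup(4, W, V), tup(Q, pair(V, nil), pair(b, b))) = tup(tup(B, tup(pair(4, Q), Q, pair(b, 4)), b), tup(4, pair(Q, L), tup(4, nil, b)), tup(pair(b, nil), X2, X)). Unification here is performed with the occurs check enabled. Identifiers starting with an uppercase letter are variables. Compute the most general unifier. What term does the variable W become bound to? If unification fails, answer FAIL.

pair(pair(b, nil), tup(pair(4, pair(b, nil)), pair(b, nil), pair(b, 4)))

Decompose tup/3: tup(X2, L, R) = tup(B, tup(pair(4, Q), Q, pair(b, 4)), b),  tup(4, W, V) = tup(4, pair(Q, L), tup(4, nil, b)),  tup(Q, pair(V, nil), pair(b, b)) = tup(pair(b, nil), X2, X).
Decompose tup/3: X2 = B,  L = tup(pair(4, Q), Q, pair(b, 4)),  R = b.
Bind X2 := B; substituting into the one remaining equation that mentions X2 gives: tup(Q, pair(V, nil), pair(b, b)) = tup(pair(b, nil), B, X).
Bind L := tup(pair(4, Q), Q, pair(b, 4)); substituting into the one remaining equation that mentions L gives: tup(4, W, V) = tup(4, pair(Q, tup(pair(4, Q), Q, pair(b, 4))), tup(4, nil, b)).
Bind R := b; no other remaining equation mentions R.
Decompose tup/3: 4 = 4,  W = pair(Q, tup(pair(4, Q), Q, pair(b, 4))),  V = tup(4, nil, b).
Delete trivial equation 4 = 4.
Bind W := pair(Q, tup(pair(4, Q), Q, pair(b, 4))); no other remaining equation mentions W.
Bind V := tup(4, nil, b); substituting into the remaining equation gives: tup(Q, pair(tup(4, nil, b), nil), pair(b, b)) = tup(pair(b, nil), B, X).
Decompose tup/3: Q = pair(b, nil),  pair(tup(4, nil, b), nil) = B,  pair(b, b) = X.
Bind Q := pair(b, nil); no other remaining equation mentions Q. Substituting into the earlier bindings gives L := tup(pair(4, pair(b, nil)), pair(b, nil), pair(b, 4)), W := pair(pair(b, nil), tup(pair(4, pair(b, nil)), pair(b, nil), pair(b, 4))).
Bind B := pair(tup(4, nil, b), nil); no other remaining equation mentions B. Substituting into the earlier binding gives X2 := pair(tup(4, nil, b), nil).
Bind X := pair(b, b).
MGU = { X2 ↦ pair(tup(4, nil, b), nil), L ↦ tup(pair(4, pair(b, nil)), pair(b, nil), pair(b, 4)), R ↦ b, W ↦ pair(pair(b, nil), tup(pair(4, pair(b, nil)), pair(b, nil), pair(b, 4))), V ↦ tup(4, nil, b), Q ↦ pair(b, nil), B ↦ pair(tup(4, nil, b), nil), X ↦ pair(b, b) }, so W ↦ pair(pair(b, nil), tup(pair(4, pair(b, nil)), pair(b, nil), pair(b, 4))).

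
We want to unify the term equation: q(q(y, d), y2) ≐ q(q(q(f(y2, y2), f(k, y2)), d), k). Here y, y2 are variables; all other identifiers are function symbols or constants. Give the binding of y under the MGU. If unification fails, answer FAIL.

Decompose q/2: q(y, d) ≐ q(q(f(y2, y2), f(k, y2)), d),  y2 ≐ k.
Decompose q/2: y ≐ q(f(y2, y2), f(k, y2)),  d ≐ d.
Bind y := q(f(y2, y2), f(k, y2)); no other remaining equation mentions y.
Delete trivial equation d ≐ d.
Bind y2 := k. Substituting into the earlier binding gives y := q(f(k, k), f(k, k)).
MGU = { y ↦ q(f(k, k), f(k, k)), y2 ↦ k }, so y ↦ q(f(k, k), f(k, k)).

q(f(k, k), f(k, k))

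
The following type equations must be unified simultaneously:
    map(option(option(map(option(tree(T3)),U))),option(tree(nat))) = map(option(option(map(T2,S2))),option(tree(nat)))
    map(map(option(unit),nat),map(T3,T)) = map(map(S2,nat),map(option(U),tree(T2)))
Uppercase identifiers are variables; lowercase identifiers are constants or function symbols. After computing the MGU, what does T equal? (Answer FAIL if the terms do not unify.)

Decompose map/2: option(option(map(option(tree(T3)),U))) = option(option(map(T2,S2))),  option(tree(nat)) = option(tree(nat)).
Decompose option/1: option(map(option(tree(T3)),U)) = option(map(T2,S2)).
Decompose option/1: map(option(tree(T3)),U) = map(T2,S2).
Decompose map/2: option(tree(T3)) = T2,  U = S2.
Bind T2 := option(tree(T3)); substituting into the one remaining equation that mentions T2 gives: map(map(option(unit),nat),map(T3,T)) = map(map(S2,nat),map(option(U),tree(option(tree(T3))))).
Bind U := S2; substituting into the one remaining equation that mentions U gives: map(map(option(unit),nat),map(T3,T)) = map(map(S2,nat),map(option(S2),tree(option(tree(T3))))).
Delete trivial equation option(tree(nat)) = option(tree(nat)).
Decompose map/2: map(option(unit),nat) = map(S2,nat),  map(T3,T) = map(option(S2),tree(option(tree(T3)))).
Decompose map/2: option(unit) = S2,  nat = nat.
Bind S2 := option(unit); substituting into the one remaining equation that mentions S2 gives: map(T3,T) = map(option(option(unit)),tree(option(tree(T3)))). Substituting into the earlier binding gives U := option(unit).
Delete trivial equation nat = nat.
Decompose map/2: T3 = option(option(unit)),  T = tree(option(tree(T3))).
Bind T3 := option(option(unit)); substituting into the remaining equation gives: T = tree(option(tree(option(option(unit))))). Substituting into the earlier binding gives T2 := option(tree(option(option(unit)))).
Bind T := tree(option(tree(option(option(unit))))).
MGU = { T2 -> option(tree(option(option(unit)))), U -> option(unit), S2 -> option(unit), T3 -> option(option(unit)), T -> tree(option(tree(option(option(unit))))) }, so T -> tree(option(tree(option(option(unit))))).

tree(option(tree(option(option(unit)))))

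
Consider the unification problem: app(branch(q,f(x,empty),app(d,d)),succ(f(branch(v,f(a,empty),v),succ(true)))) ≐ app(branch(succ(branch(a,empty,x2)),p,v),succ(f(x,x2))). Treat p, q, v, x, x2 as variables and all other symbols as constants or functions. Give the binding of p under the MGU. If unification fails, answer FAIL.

f(branch(app(d,d),f(a,empty),app(d,d)),empty)

Decompose app/2: branch(q,f(x,empty),app(d,d)) ≐ branch(succ(branch(a,empty,x2)),p,v),  succ(f(branch(v,f(a,empty),v),succ(true))) ≐ succ(f(x,x2)).
Decompose branch/3: q ≐ succ(branch(a,empty,x2)),  f(x,empty) ≐ p,  app(d,d) ≐ v.
Bind q := succ(branch(a,empty,x2)); no other remaining equation mentions q.
Bind p := f(x,empty); no other remaining equation mentions p.
Bind v := app(d,d); substituting into the remaining equation gives: succ(f(branch(app(d,d),f(a,empty),app(d,d)),succ(true))) ≐ succ(f(x,x2)).
Decompose succ/1: f(branch(app(d,d),f(a,empty),app(d,d)),succ(true)) ≐ f(x,x2).
Decompose f/2: branch(app(d,d),f(a,empty),app(d,d)) ≐ x,  succ(true) ≐ x2.
Bind x := branch(app(d,d),f(a,empty),app(d,d)); no other remaining equation mentions x. Substituting into the earlier binding gives p := f(branch(app(d,d),f(a,empty),app(d,d)),empty).
Bind x2 := succ(true). Substituting into the earlier binding gives q := succ(branch(a,empty,succ(true))).
MGU = { q ↦ succ(branch(a,empty,succ(true))), p ↦ f(branch(app(d,d),f(a,empty),app(d,d)),empty), v ↦ app(d,d), x ↦ branch(app(d,d),f(a,empty),app(d,d)), x2 ↦ succ(true) }, so p ↦ f(branch(app(d,d),f(a,empty),app(d,d)),empty).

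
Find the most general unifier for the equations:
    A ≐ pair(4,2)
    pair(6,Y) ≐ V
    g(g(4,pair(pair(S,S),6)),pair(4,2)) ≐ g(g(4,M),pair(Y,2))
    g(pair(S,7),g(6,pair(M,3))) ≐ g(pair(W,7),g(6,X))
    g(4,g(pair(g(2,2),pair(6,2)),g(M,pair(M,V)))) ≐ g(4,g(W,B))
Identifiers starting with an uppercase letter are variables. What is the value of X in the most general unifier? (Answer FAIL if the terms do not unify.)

pair(pair(pair(pair(g(2,2),pair(6,2)),pair(g(2,2),pair(6,2))),6),3)

Bind A := pair(4,2); no other remaining equation mentions A.
Bind V := pair(6,Y); substituting into the one remaining equation that mentions V gives: g(4,g(pair(g(2,2),pair(6,2)),g(M,pair(M,pair(6,Y))))) ≐ g(4,g(W,B)).
Decompose g/2: g(4,pair(pair(S,S),6)) ≐ g(4,M),  pair(4,2) ≐ pair(Y,2).
Decompose g/2: 4 ≐ 4,  pair(pair(S,S),6) ≐ M.
Delete trivial equation 4 ≐ 4.
Bind M := pair(pair(S,S),6); substituting into the 2 remaining equations that mention M gives: g(pair(S,7),g(6,pair(pair(pair(S,S),6),3))) ≐ g(pair(W,7),g(6,X)),  g(4,g(pair(g(2,2),pair(6,2)),g(pair(pair(S,S),6),pair(pair(pair(S,S),6),pair(6,Y))))) ≐ g(4,g(W,B)).
Decompose pair/2: 4 ≐ Y,  2 ≐ 2.
Bind Y := 4; substituting into the one remaining equation that mentions Y gives: g(4,g(pair(g(2,2),pair(6,2)),g(pair(pair(S,S),6),pair(pair(pair(S,S),6),pair(6,4))))) ≐ g(4,g(W,B)). Substituting into the earlier binding gives V := pair(6,4).
Delete trivial equation 2 ≐ 2.
Decompose g/2: pair(S,7) ≐ pair(W,7),  g(6,pair(pair(pair(S,S),6),3)) ≐ g(6,X).
Decompose pair/2: S ≐ W,  7 ≐ 7.
Bind S := W; substituting into the 2 remaining equations that mention S gives: g(6,pair(pair(pair(W,W),6),3)) ≐ g(6,X),  g(4,g(pair(g(2,2),pair(6,2)),g(pair(pair(W,W),6),pair(pair(pair(W,W),6),pair(6,4))))) ≐ g(4,g(W,B)). Substituting into the earlier binding gives M := pair(pair(W,W),6).
Delete trivial equation 7 ≐ 7.
Decompose g/2: 6 ≐ 6,  pair(pair(pair(W,W),6),3) ≐ X.
Delete trivial equation 6 ≐ 6.
Bind X := pair(pair(pair(W,W),6),3); no other remaining equation mentions X.
Decompose g/2: 4 ≐ 4,  g(pair(g(2,2),pair(6,2)),g(pair(pair(W,W),6),pair(pair(pair(W,W),6),pair(6,4)))) ≐ g(W,B).
Delete trivial equation 4 ≐ 4.
Decompose g/2: pair(g(2,2),pair(6,2)) ≐ W,  g(pair(pair(W,W),6),pair(pair(pair(W,W),6),pair(6,4))) ≐ B.
Bind W := pair(g(2,2),pair(6,2)); substituting into the remaining equation gives: g(pair(pair(pair(g(2,2),pair(6,2)),pair(g(2,2),pair(6,2))),6),pair(pair(pair(pair(g(2,2),pair(6,2)),pair(g(2,2),pair(6,2))),6),pair(6,4))) ≐ B. Substituting into the earlier bindings gives M := pair(pair(pair(g(2,2),pair(6,2)),pair(g(2,2),pair(6,2))),6), S := pair(g(2,2),pair(6,2)), X := pair(pair(pair(pair(g(2,2),pair(6,2)),pair(g(2,2),pair(6,2))),6),3).
Bind B := g(pair(pair(pair(g(2,2),pair(6,2)),pair(g(2,2),pair(6,2))),6),pair(pair(pair(pair(g(2,2),pair(6,2)),pair(g(2,2),pair(6,2))),6),pair(6,4))).
MGU = { A := pair(4,2), V := pair(6,4), M := pair(pair(pair(g(2,2),pair(6,2)),pair(g(2,2),pair(6,2))),6), Y := 4, S := pair(g(2,2),pair(6,2)), X := pair(pair(pair(pair(g(2,2),pair(6,2)),pair(g(2,2),pair(6,2))),6),3), W := pair(g(2,2),pair(6,2)), B := g(pair(pair(pair(g(2,2),pair(6,2)),pair(g(2,2),pair(6,2))),6),pair(pair(pair(pair(g(2,2),pair(6,2)),pair(g(2,2),pair(6,2))),6),pair(6,4))) }, so X := pair(pair(pair(pair(g(2,2),pair(6,2)),pair(g(2,2),pair(6,2))),6),3).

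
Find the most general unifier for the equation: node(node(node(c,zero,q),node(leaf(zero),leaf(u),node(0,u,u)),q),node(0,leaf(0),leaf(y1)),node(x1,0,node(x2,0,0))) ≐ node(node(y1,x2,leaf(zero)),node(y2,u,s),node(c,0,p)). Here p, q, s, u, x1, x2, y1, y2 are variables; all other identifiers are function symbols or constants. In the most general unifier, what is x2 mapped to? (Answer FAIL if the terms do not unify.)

Decompose node/3: node(node(c,zero,q),node(leaf(zero),leaf(u),node(0,u,u)),q) ≐ node(y1,x2,leaf(zero)),  node(0,leaf(0),leaf(y1)) ≐ node(y2,u,s),  node(x1,0,node(x2,0,0)) ≐ node(c,0,p).
Decompose node/3: node(c,zero,q) ≐ y1,  node(leaf(zero),leaf(u),node(0,u,u)) ≐ x2,  q ≐ leaf(zero).
Bind y1 := node(c,zero,q); substituting into the one remaining equation that mentions y1 gives: node(0,leaf(0),leaf(node(c,zero,q))) ≐ node(y2,u,s).
Bind x2 := node(leaf(zero),leaf(u),node(0,u,u)); substituting into the one remaining equation that mentions x2 gives: node(x1,0,node(node(leaf(zero),leaf(u),node(0,u,u)),0,0)) ≐ node(c,0,p).
Bind q := leaf(zero); substituting into the one remaining equation that mentions q gives: node(0,leaf(0),leaf(node(c,zero,leaf(zero)))) ≐ node(y2,u,s). Substituting into the earlier binding gives y1 := node(c,zero,leaf(zero)).
Decompose node/3: 0 ≐ y2,  leaf(0) ≐ u,  leaf(node(c,zero,leaf(zero))) ≐ s.
Bind y2 := 0; no other remaining equation mentions y2.
Bind u := leaf(0); substituting into the one remaining equation that mentions u gives: node(x1,0,node(node(leaf(zero),leaf(leaf(0)),node(0,leaf(0),leaf(0))),0,0)) ≐ node(c,0,p). Substituting into the earlier binding gives x2 := node(leaf(zero),leaf(leaf(0)),node(0,leaf(0),leaf(0))).
Bind s := leaf(node(c,zero,leaf(zero))); no other remaining equation mentions s.
Decompose node/3: x1 ≐ c,  0 ≐ 0,  node(node(leaf(zero),leaf(leaf(0)),node(0,leaf(0),leaf(0))),0,0) ≐ p.
Bind x1 := c; no other remaining equation mentions x1.
Delete trivial equation 0 ≐ 0.
Bind p := node(node(leaf(zero),leaf(leaf(0)),node(0,leaf(0),leaf(0))),0,0).
MGU = { y1 ↦ node(c,zero,leaf(zero)), x2 ↦ node(leaf(zero),leaf(leaf(0)),node(0,leaf(0),leaf(0))), q ↦ leaf(zero), y2 ↦ 0, u ↦ leaf(0), s ↦ leaf(node(c,zero,leaf(zero))), x1 ↦ c, p ↦ node(node(leaf(zero),leaf(leaf(0)),node(0,leaf(0),leaf(0))),0,0) }, so x2 ↦ node(leaf(zero),leaf(leaf(0)),node(0,leaf(0),leaf(0))).

node(leaf(zero),leaf(leaf(0)),node(0,leaf(0),leaf(0)))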